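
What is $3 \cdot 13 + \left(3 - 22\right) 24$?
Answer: $-417$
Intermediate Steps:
$3 \cdot 13 + \left(3 - 22\right) 24 = 39 + \left(3 - 22\right) 24 = 39 - 456 = -417$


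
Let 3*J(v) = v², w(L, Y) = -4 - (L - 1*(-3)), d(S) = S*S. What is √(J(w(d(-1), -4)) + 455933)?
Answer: √4103589/3 ≈ 675.24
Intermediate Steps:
d(S) = S²
w(L, Y) = -7 - L (w(L, Y) = -4 - (L + 3) = -4 - (3 + L) = -4 + (-3 - L) = -7 - L)
J(v) = v²/3
√(J(w(d(-1), -4)) + 455933) = √((-7 - 1*(-1)²)²/3 + 455933) = √((-7 - 1*1)²/3 + 455933) = √((-7 - 1)²/3 + 455933) = √((⅓)*(-8)² + 455933) = √((⅓)*64 + 455933) = √(64/3 + 455933) = √(1367863/3) = √4103589/3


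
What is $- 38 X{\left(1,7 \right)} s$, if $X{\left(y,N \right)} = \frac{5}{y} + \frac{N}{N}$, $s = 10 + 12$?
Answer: $-5016$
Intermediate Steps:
$s = 22$
$X{\left(y,N \right)} = 1 + \frac{5}{y}$ ($X{\left(y,N \right)} = \frac{5}{y} + 1 = 1 + \frac{5}{y}$)
$- 38 X{\left(1,7 \right)} s = - 38 \frac{5 + 1}{1} \cdot 22 = - 38 \cdot 1 \cdot 6 \cdot 22 = \left(-38\right) 6 \cdot 22 = \left(-228\right) 22 = -5016$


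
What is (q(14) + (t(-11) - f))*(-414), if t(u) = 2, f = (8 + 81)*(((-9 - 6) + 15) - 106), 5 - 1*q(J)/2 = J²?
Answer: -3748356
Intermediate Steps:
q(J) = 10 - 2*J²
f = -9434 (f = 89*((-15 + 15) - 106) = 89*(0 - 106) = 89*(-106) = -9434)
(q(14) + (t(-11) - f))*(-414) = ((10 - 2*14²) + (2 - 1*(-9434)))*(-414) = ((10 - 2*196) + (2 + 9434))*(-414) = ((10 - 392) + 9436)*(-414) = (-382 + 9436)*(-414) = 9054*(-414) = -3748356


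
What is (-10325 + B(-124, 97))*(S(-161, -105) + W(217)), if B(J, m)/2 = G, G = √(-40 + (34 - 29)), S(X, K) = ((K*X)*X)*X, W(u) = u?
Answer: -4524360504650 + 876389444*I*√35 ≈ -4.5244e+12 + 5.1848e+9*I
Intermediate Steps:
S(X, K) = K*X³ (S(X, K) = (K*X²)*X = K*X³)
G = I*√35 (G = √(-40 + 5) = √(-35) = I*√35 ≈ 5.9161*I)
B(J, m) = 2*I*√35 (B(J, m) = 2*(I*√35) = 2*I*√35)
(-10325 + B(-124, 97))*(S(-161, -105) + W(217)) = (-10325 + 2*I*√35)*(-105*(-161)³ + 217) = (-10325 + 2*I*√35)*(-105*(-4173281) + 217) = (-10325 + 2*I*√35)*(438194505 + 217) = (-10325 + 2*I*√35)*438194722 = -4524360504650 + 876389444*I*√35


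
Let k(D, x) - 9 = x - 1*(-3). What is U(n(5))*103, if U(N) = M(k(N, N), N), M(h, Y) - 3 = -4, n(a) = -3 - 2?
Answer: -103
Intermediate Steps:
n(a) = -5
k(D, x) = 12 + x (k(D, x) = 9 + (x - 1*(-3)) = 9 + (x + 3) = 9 + (3 + x) = 12 + x)
M(h, Y) = -1 (M(h, Y) = 3 - 4 = -1)
U(N) = -1
U(n(5))*103 = -1*103 = -103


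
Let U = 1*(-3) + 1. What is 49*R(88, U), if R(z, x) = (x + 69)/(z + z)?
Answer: 3283/176 ≈ 18.653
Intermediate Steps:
U = -2 (U = -3 + 1 = -2)
R(z, x) = (69 + x)/(2*z) (R(z, x) = (69 + x)/((2*z)) = (69 + x)*(1/(2*z)) = (69 + x)/(2*z))
49*R(88, U) = 49*((½)*(69 - 2)/88) = 49*((½)*(1/88)*67) = 49*(67/176) = 3283/176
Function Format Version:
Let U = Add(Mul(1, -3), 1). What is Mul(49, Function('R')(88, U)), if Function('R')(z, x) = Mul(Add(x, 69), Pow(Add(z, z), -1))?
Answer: Rational(3283, 176) ≈ 18.653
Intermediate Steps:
U = -2 (U = Add(-3, 1) = -2)
Function('R')(z, x) = Mul(Rational(1, 2), Pow(z, -1), Add(69, x)) (Function('R')(z, x) = Mul(Add(69, x), Pow(Mul(2, z), -1)) = Mul(Add(69, x), Mul(Rational(1, 2), Pow(z, -1))) = Mul(Rational(1, 2), Pow(z, -1), Add(69, x)))
Mul(49, Function('R')(88, U)) = Mul(49, Mul(Rational(1, 2), Pow(88, -1), Add(69, -2))) = Mul(49, Mul(Rational(1, 2), Rational(1, 88), 67)) = Mul(49, Rational(67, 176)) = Rational(3283, 176)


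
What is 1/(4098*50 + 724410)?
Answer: 1/929310 ≈ 1.0761e-6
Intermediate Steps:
1/(4098*50 + 724410) = 1/(204900 + 724410) = 1/929310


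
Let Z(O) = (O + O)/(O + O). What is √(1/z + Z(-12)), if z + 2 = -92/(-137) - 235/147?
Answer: √2287810690/58949 ≈ 0.81140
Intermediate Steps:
z = -58949/20139 (z = -2 + (-92/(-137) - 235/147) = -2 + (-92*(-1/137) - 235*1/147) = -2 + (92/137 - 235/147) = -2 - 18671/20139 = -58949/20139 ≈ -2.9271)
Z(O) = 1 (Z(O) = (2*O)/((2*O)) = (2*O)*(1/(2*O)) = 1)
√(1/z + Z(-12)) = √(1/(-58949/20139) + 1) = √(-20139/58949 + 1) = √(38810/58949) = √2287810690/58949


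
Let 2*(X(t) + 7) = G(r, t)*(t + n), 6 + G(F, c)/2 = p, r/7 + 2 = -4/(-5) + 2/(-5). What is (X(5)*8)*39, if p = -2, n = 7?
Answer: -32136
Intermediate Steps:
r = -56/5 (r = -14 + 7*(-4/(-5) + 2/(-5)) = -14 + 7*(-4*(-1/5) + 2*(-1/5)) = -14 + 7*(4/5 - 2/5) = -14 + 7*(2/5) = -14 + 14/5 = -56/5 ≈ -11.200)
G(F, c) = -16 (G(F, c) = -12 + 2*(-2) = -12 - 4 = -16)
X(t) = -63 - 8*t (X(t) = -7 + (-16*(t + 7))/2 = -7 + (-16*(7 + t))/2 = -7 + (-112 - 16*t)/2 = -7 + (-56 - 8*t) = -63 - 8*t)
(X(5)*8)*39 = ((-63 - 8*5)*8)*39 = ((-63 - 40)*8)*39 = -103*8*39 = -824*39 = -32136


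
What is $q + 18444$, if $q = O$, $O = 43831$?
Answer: $62275$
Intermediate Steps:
$q = 43831$
$q + 18444 = 43831 + 18444 = 62275$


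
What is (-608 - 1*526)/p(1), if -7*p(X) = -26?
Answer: -3969/13 ≈ -305.31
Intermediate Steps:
p(X) = 26/7 (p(X) = -1/7*(-26) = 26/7)
(-608 - 1*526)/p(1) = (-608 - 1*526)/(26/7) = 7*(-608 - 526)/26 = (7/26)*(-1134) = -3969/13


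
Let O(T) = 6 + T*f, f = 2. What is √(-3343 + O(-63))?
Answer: I*√3463 ≈ 58.847*I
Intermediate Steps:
O(T) = 6 + 2*T (O(T) = 6 + T*2 = 6 + 2*T)
√(-3343 + O(-63)) = √(-3343 + (6 + 2*(-63))) = √(-3343 + (6 - 126)) = √(-3343 - 120) = √(-3463) = I*√3463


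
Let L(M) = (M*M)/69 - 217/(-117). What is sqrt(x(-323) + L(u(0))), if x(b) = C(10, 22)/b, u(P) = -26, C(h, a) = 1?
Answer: sqrt(977839613998)/289731 ≈ 3.4130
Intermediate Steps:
x(b) = 1/b
L(M) = 217/117 + M**2/69 (L(M) = M**2*(1/69) - 217*(-1/117) = M**2/69 + 217/117 = 217/117 + M**2/69)
sqrt(x(-323) + L(u(0))) = sqrt(1/(-323) + (217/117 + (1/69)*(-26)**2)) = sqrt(-1/323 + (217/117 + (1/69)*676)) = sqrt(-1/323 + (217/117 + 676/69)) = sqrt(-1/323 + 31355/2691) = sqrt(10124974/869193) = sqrt(977839613998)/289731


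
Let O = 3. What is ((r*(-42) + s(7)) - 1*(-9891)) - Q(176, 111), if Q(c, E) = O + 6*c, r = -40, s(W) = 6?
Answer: 10518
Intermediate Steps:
Q(c, E) = 3 + 6*c
((r*(-42) + s(7)) - 1*(-9891)) - Q(176, 111) = ((-40*(-42) + 6) - 1*(-9891)) - (3 + 6*176) = ((1680 + 6) + 9891) - (3 + 1056) = (1686 + 9891) - 1*1059 = 11577 - 1059 = 10518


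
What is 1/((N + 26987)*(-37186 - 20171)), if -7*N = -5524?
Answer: -7/11152093581 ≈ -6.2768e-10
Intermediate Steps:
N = 5524/7 (N = -1/7*(-5524) = 5524/7 ≈ 789.14)
1/((N + 26987)*(-37186 - 20171)) = 1/((5524/7 + 26987)*(-37186 - 20171)) = 1/((194433/7)*(-57357)) = 1/(-11152093581/7) = -7/11152093581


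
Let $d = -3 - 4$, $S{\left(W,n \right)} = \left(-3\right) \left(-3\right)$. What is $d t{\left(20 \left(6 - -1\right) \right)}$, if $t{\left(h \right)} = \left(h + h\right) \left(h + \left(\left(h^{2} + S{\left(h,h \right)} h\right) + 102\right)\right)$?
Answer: $-41359920$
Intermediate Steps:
$S{\left(W,n \right)} = 9$
$d = -7$ ($d = -3 - 4 = -7$)
$t{\left(h \right)} = 2 h \left(102 + h^{2} + 10 h\right)$ ($t{\left(h \right)} = \left(h + h\right) \left(h + \left(\left(h^{2} + 9 h\right) + 102\right)\right) = 2 h \left(h + \left(102 + h^{2} + 9 h\right)\right) = 2 h \left(102 + h^{2} + 10 h\right)$)
$d t{\left(20 \left(6 - -1\right) \right)} = - 7 \cdot 2 \cdot 20 \left(6 - -1\right) \left(102 + \left(20 \left(6 - -1\right)\right)^{2} + 10 \cdot 20 \left(6 - -1\right)\right) = - 7 \cdot 2 \cdot 20 \left(6 + 1\right) \left(102 + \left(20 \left(6 + 1\right)\right)^{2} + 10 \cdot 20 \left(6 + 1\right)\right) = - 7 \cdot 2 \cdot 20 \cdot 7 \left(102 + \left(20 \cdot 7\right)^{2} + 10 \cdot 20 \cdot 7\right) = - 7 \cdot 2 \cdot 140 \left(102 + 140^{2} + 10 \cdot 140\right) = - 7 \cdot 2 \cdot 140 \left(102 + 19600 + 1400\right) = - 7 \cdot 2 \cdot 140 \cdot 21102 = \left(-7\right) 5908560 = -41359920$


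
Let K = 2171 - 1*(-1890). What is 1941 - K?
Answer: -2120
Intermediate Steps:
K = 4061 (K = 2171 + 1890 = 4061)
1941 - K = 1941 - 1*4061 = 1941 - 4061 = -2120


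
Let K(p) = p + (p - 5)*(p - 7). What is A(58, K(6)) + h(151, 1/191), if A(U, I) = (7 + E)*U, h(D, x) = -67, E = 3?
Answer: 513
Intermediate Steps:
K(p) = p + (-7 + p)*(-5 + p) (K(p) = p + (-5 + p)*(-7 + p) = p + (-7 + p)*(-5 + p))
A(U, I) = 10*U (A(U, I) = (7 + 3)*U = 10*U)
A(58, K(6)) + h(151, 1/191) = 10*58 - 67 = 580 - 67 = 513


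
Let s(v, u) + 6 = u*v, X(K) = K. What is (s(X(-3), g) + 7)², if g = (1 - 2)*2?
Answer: 49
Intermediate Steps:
g = -2 (g = -1*2 = -2)
s(v, u) = -6 + u*v
(s(X(-3), g) + 7)² = ((-6 - 2*(-3)) + 7)² = ((-6 + 6) + 7)² = (0 + 7)² = 7² = 49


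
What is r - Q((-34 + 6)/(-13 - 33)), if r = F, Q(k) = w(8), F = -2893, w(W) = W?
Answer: -2901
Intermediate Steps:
Q(k) = 8
r = -2893
r - Q((-34 + 6)/(-13 - 33)) = -2893 - 1*8 = -2893 - 8 = -2901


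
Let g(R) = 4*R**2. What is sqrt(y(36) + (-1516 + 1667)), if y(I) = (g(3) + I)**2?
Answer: sqrt(5335) ≈ 73.041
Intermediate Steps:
y(I) = (36 + I)**2 (y(I) = (4*3**2 + I)**2 = (4*9 + I)**2 = (36 + I)**2)
sqrt(y(36) + (-1516 + 1667)) = sqrt((36 + 36)**2 + (-1516 + 1667)) = sqrt(72**2 + 151) = sqrt(5184 + 151) = sqrt(5335)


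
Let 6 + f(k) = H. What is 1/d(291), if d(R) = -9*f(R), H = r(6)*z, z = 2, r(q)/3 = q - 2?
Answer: -1/162 ≈ -0.0061728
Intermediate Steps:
r(q) = -6 + 3*q (r(q) = 3*(q - 2) = 3*(-2 + q) = -6 + 3*q)
H = 24 (H = (-6 + 3*6)*2 = (-6 + 18)*2 = 12*2 = 24)
f(k) = 18 (f(k) = -6 + 24 = 18)
d(R) = -162 (d(R) = -9*18 = -162)
1/d(291) = 1/(-162) = -1/162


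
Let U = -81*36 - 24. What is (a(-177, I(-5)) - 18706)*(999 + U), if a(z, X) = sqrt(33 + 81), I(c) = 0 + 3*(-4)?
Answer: 36308346 - 1941*sqrt(114) ≈ 3.6288e+7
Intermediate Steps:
I(c) = -12 (I(c) = 0 - 12 = -12)
a(z, X) = sqrt(114)
U = -2940 (U = -2916 - 24 = -2940)
(a(-177, I(-5)) - 18706)*(999 + U) = (sqrt(114) - 18706)*(999 - 2940) = (-18706 + sqrt(114))*(-1941) = 36308346 - 1941*sqrt(114)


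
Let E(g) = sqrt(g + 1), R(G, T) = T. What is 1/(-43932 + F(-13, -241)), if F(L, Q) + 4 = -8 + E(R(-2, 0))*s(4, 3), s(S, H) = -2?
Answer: -1/43946 ≈ -2.2755e-5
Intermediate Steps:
E(g) = sqrt(1 + g)
F(L, Q) = -14 (F(L, Q) = -4 + (-8 + sqrt(1 + 0)*(-2)) = -4 + (-8 + sqrt(1)*(-2)) = -4 + (-8 + 1*(-2)) = -4 + (-8 - 2) = -4 - 10 = -14)
1/(-43932 + F(-13, -241)) = 1/(-43932 - 14) = 1/(-43946) = -1/43946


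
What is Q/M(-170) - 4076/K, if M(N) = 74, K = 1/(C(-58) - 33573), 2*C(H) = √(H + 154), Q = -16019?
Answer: 10126406533/74 - 8152*√6 ≈ 1.3682e+8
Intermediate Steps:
C(H) = √(154 + H)/2 (C(H) = √(H + 154)/2 = √(154 + H)/2)
K = 1/(-33573 + 2*√6) (K = 1/(√(154 - 58)/2 - 33573) = 1/(√96/2 - 33573) = 1/((4*√6)/2 - 33573) = 1/(2*√6 - 33573) = 1/(-33573 + 2*√6) ≈ -2.9790e-5)
Q/M(-170) - 4076/K = -16019/74 - 4076/(-11191/375715435 - 2*√6/1127146305)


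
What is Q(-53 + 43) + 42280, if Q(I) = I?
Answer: 42270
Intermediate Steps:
Q(-53 + 43) + 42280 = (-53 + 43) + 42280 = -10 + 42280 = 42270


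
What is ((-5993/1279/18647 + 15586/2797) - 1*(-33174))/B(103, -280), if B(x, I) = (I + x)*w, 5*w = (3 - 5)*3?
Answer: 1229618130248895/7871436367598 ≈ 156.21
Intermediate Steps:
w = -6/5 (w = ((3 - 5)*3)/5 = (-2*3)/5 = (1/5)*(-6) = -6/5 ≈ -1.2000)
B(x, I) = -6*I/5 - 6*x/5 (B(x, I) = (I + x)*(-6/5) = -6*I/5 - 6*x/5)
((-5993/1279/18647 + 15586/2797) - 1*(-33174))/B(103, -280) = ((-5993/1279/18647 + 15586/2797) - 1*(-33174))/(-6/5*(-280) - 6/5*103) = ((-5993*1/1279*(1/18647) + 15586*(1/2797)) + 33174)/(336 - 618/5) = ((-5993/1279*1/18647 + 15586/2797) + 33174)/(1062/5) = ((-5993/23849513 + 15586/2797) + 33174)*(5/1062) = (371701747197/66707087861 + 33174)*(5/1062) = (2213312634448011/66707087861)*(5/1062) = 1229618130248895/7871436367598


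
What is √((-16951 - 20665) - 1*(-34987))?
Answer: I*√2629 ≈ 51.274*I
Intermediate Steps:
√((-16951 - 20665) - 1*(-34987)) = √(-37616 + 34987) = √(-2629) = I*√2629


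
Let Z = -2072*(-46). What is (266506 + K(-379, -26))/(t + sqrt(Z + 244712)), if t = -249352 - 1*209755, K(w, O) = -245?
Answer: -122242288927/210778897425 - 532522*sqrt(85006)/210778897425 ≈ -0.58069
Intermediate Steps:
Z = 95312
t = -459107 (t = -249352 - 209755 = -459107)
(266506 + K(-379, -26))/(t + sqrt(Z + 244712)) = (266506 - 245)/(-459107 + sqrt(95312 + 244712)) = 266261/(-459107 + sqrt(340024)) = 266261/(-459107 + 2*sqrt(85006))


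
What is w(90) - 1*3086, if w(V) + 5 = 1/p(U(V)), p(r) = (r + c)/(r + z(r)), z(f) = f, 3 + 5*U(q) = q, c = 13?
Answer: -234829/76 ≈ -3089.9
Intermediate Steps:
U(q) = -⅗ + q/5
p(r) = (13 + r)/(2*r) (p(r) = (r + 13)/(r + r) = (13 + r)/((2*r)) = (13 + r)*(1/(2*r)) = (13 + r)/(2*r))
w(V) = -5 + 2*(-⅗ + V/5)/(62/5 + V/5) (w(V) = -5 + 1/((13 + (-⅗ + V/5))/(2*(-⅗ + V/5))) = -5 + 1/((62/5 + V/5)/(2*(-⅗ + V/5))) = -5 + 2*(-⅗ + V/5)/(62/5 + V/5))
w(90) - 1*3086 = (-316 - 3*90)/(62 + 90) - 1*3086 = (-316 - 270)/152 - 3086 = (1/152)*(-586) - 3086 = -293/76 - 3086 = -234829/76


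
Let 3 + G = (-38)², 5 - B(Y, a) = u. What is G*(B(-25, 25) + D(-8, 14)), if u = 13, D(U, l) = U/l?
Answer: -86460/7 ≈ -12351.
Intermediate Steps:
B(Y, a) = -8 (B(Y, a) = 5 - 1*13 = 5 - 13 = -8)
G = 1441 (G = -3 + (-38)² = -3 + 1444 = 1441)
G*(B(-25, 25) + D(-8, 14)) = 1441*(-8 - 8/14) = 1441*(-8 - 8*1/14) = 1441*(-8 - 4/7) = 1441*(-60/7) = -86460/7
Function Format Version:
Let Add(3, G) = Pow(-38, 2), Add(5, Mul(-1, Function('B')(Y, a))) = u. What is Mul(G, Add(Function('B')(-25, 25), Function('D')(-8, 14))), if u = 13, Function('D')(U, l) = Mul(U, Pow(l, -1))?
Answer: Rational(-86460, 7) ≈ -12351.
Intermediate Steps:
Function('B')(Y, a) = -8 (Function('B')(Y, a) = Add(5, Mul(-1, 13)) = Add(5, -13) = -8)
G = 1441 (G = Add(-3, Pow(-38, 2)) = Add(-3, 1444) = 1441)
Mul(G, Add(Function('B')(-25, 25), Function('D')(-8, 14))) = Mul(1441, Add(-8, Mul(-8, Pow(14, -1)))) = Mul(1441, Add(-8, Mul(-8, Rational(1, 14)))) = Mul(1441, Add(-8, Rational(-4, 7))) = Mul(1441, Rational(-60, 7)) = Rational(-86460, 7)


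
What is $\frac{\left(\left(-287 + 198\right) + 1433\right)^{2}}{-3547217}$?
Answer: $- \frac{1806336}{3547217} \approx -0.50923$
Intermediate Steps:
$\frac{\left(\left(-287 + 198\right) + 1433\right)^{2}}{-3547217} = \left(-89 + 1433\right)^{2} \left(- \frac{1}{3547217}\right) = 1344^{2} \left(- \frac{1}{3547217}\right) = 1806336 \left(- \frac{1}{3547217}\right) = - \frac{1806336}{3547217}$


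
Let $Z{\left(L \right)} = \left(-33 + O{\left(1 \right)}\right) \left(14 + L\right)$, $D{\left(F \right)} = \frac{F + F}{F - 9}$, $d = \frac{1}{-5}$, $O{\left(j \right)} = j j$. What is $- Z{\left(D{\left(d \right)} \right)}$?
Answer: $\frac{10336}{23} \approx 449.39$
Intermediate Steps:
$O{\left(j \right)} = j^{2}$
$d = - \frac{1}{5} \approx -0.2$
$D{\left(F \right)} = \frac{2 F}{-9 + F}$
$Z{\left(L \right)} = -448 - 32 L$ ($Z{\left(L \right)} = \left(-33 + 1^{2}\right) \left(14 + L\right) = \left(-33 + 1\right) \left(14 + L\right) = - 32 \left(14 + L\right) = -448 - 32 L$)
$- Z{\left(D{\left(d \right)} \right)} = - (-448 - 32 \cdot 2 \left(- \frac{1}{5}\right) \frac{1}{-9 - \frac{1}{5}}) = - (-448 - 32 \cdot 2 \left(- \frac{1}{5}\right) \frac{1}{- \frac{46}{5}}) = - (-448 - 32 \cdot 2 \left(- \frac{1}{5}\right) \left(- \frac{5}{46}\right)) = - (-448 - \frac{32}{23}) = \left(-1\right) \left(- \frac{10336}{23}\right) = \frac{10336}{23}$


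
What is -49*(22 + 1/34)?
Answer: -36701/34 ≈ -1079.4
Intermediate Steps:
-49*(22 + 1/34) = -49*749/34 = -36701/34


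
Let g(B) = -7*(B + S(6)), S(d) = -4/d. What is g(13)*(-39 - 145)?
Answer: 47656/3 ≈ 15885.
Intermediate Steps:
g(B) = 14/3 - 7*B (g(B) = -7*(B - 4/6) = -7*(B - 4*⅙) = -7*(B - ⅔) = -7*(-⅔ + B) = 14/3 - 7*B)
g(13)*(-39 - 145) = (14/3 - 7*13)*(-39 - 145) = (14/3 - 91)*(-184) = -259/3*(-184) = 47656/3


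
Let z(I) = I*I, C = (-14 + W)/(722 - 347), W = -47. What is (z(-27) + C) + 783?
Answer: 566939/375 ≈ 1511.8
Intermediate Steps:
C = -61/375 (C = (-14 - 47)/(722 - 347) = -61/375 ≈ -0.16267)
z(I) = I²
(z(-27) + C) + 783 = ((-27)² - 61/375) + 783 = (729 - 61/375) + 783 = 273314/375 + 783 = 566939/375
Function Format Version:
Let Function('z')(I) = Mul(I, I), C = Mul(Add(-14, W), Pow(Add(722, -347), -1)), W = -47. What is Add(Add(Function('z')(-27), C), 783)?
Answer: Rational(566939, 375) ≈ 1511.8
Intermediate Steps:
C = Rational(-61, 375) (C = Mul(Add(-14, -47), Pow(Add(722, -347), -1)) = Mul(-61, Pow(375, -1)) = Mul(-61, Rational(1, 375)) = Rational(-61, 375) ≈ -0.16267)
Function('z')(I) = Pow(I, 2)
Add(Add(Function('z')(-27), C), 783) = Add(Add(Pow(-27, 2), Rational(-61, 375)), 783) = Add(Add(729, Rational(-61, 375)), 783) = Add(Rational(273314, 375), 783) = Rational(566939, 375)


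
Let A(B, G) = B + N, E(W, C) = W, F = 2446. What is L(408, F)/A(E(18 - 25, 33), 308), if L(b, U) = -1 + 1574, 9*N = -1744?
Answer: -1089/139 ≈ -7.8345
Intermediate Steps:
N = -1744/9 (N = (⅑)*(-1744) = -1744/9 ≈ -193.78)
L(b, U) = 1573
A(B, G) = -1744/9 + B (A(B, G) = B - 1744/9 = -1744/9 + B)
L(408, F)/A(E(18 - 25, 33), 308) = 1573/(-1744/9 + (18 - 25)) = 1573/(-1744/9 - 7) = 1573/(-1807/9) = 1573*(-9/1807) = -1089/139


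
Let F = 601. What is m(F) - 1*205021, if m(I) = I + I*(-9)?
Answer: -209829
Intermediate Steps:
m(I) = -8*I (m(I) = I - 9*I = -8*I)
m(F) - 1*205021 = -8*601 - 1*205021 = -4808 - 205021 = -209829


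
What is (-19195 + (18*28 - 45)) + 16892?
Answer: -1844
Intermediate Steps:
(-19195 + (18*28 - 45)) + 16892 = (-19195 + (504 - 45)) + 16892 = (-19195 + 459) + 16892 = -18736 + 16892 = -1844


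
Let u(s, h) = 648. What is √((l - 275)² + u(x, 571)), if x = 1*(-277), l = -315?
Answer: 2*√87187 ≈ 590.55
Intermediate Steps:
x = -277
√((l - 275)² + u(x, 571)) = √((-315 - 275)² + 648) = √((-590)² + 648) = √(348100 + 648) = √348748 = 2*√87187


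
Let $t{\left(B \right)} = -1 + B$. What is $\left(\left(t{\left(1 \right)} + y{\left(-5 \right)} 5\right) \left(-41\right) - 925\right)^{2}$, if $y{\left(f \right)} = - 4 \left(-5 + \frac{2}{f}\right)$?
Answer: $28654609$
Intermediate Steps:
$y{\left(f \right)} = 20 - \frac{8}{f}$
$\left(\left(t{\left(1 \right)} + y{\left(-5 \right)} 5\right) \left(-41\right) - 925\right)^{2} = \left(\left(\left(-1 + 1\right) + \left(20 - \frac{8}{-5}\right) 5\right) \left(-41\right) - 925\right)^{2} = \left(\left(0 + \left(20 - - \frac{8}{5}\right) 5\right) \left(-41\right) - 925\right)^{2} = \left(\left(0 + \left(20 + \frac{8}{5}\right) 5\right) \left(-41\right) - 925\right)^{2} = \left(\left(0 + \frac{108}{5} \cdot 5\right) \left(-41\right) - 925\right)^{2} = \left(\left(0 + 108\right) \left(-41\right) - 925\right)^{2} = \left(108 \left(-41\right) - 925\right)^{2} = \left(-4428 - 925\right)^{2} = \left(-5353\right)^{2} = 28654609$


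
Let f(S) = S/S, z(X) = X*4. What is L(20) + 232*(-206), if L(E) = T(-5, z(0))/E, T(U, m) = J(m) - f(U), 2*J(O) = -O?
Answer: -955841/20 ≈ -47792.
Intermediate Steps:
z(X) = 4*X
J(O) = -O/2 (J(O) = (-O)/2 = -O/2)
f(S) = 1
T(U, m) = -1 - m/2 (T(U, m) = -m/2 - 1*1 = -m/2 - 1 = -1 - m/2)
L(E) = -1/E (L(E) = (-1 - 2*0)/E = (-1 - 1/2*0)/E = (-1 + 0)/E = -1/E)
L(20) + 232*(-206) = -1/20 + 232*(-206) = -1*1/20 - 47792 = -1/20 - 47792 = -955841/20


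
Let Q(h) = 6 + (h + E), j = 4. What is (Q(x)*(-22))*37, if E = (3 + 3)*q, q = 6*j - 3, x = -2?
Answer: -105820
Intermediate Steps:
q = 21 (q = 6*4 - 3 = 24 - 3 = 21)
E = 126 (E = (3 + 3)*21 = 6*21 = 126)
Q(h) = 132 + h (Q(h) = 6 + (h + 126) = 6 + (126 + h) = 132 + h)
(Q(x)*(-22))*37 = ((132 - 2)*(-22))*37 = (130*(-22))*37 = -2860*37 = -105820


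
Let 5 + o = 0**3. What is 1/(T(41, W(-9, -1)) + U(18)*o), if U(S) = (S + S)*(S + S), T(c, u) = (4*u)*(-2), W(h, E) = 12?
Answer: -1/6576 ≈ -0.00015207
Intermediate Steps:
T(c, u) = -8*u
o = -5 (o = -5 + 0**3 = -5 + 0 = -5)
U(S) = 4*S**2 (U(S) = (2*S)*(2*S) = 4*S**2)
1/(T(41, W(-9, -1)) + U(18)*o) = 1/(-8*12 + (4*18**2)*(-5)) = 1/(-96 + (4*324)*(-5)) = 1/(-96 + 1296*(-5)) = 1/(-96 - 6480) = 1/(-6576) = -1/6576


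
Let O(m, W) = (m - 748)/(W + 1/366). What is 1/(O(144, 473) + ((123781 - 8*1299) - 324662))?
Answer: -173119/36575591551 ≈ -4.7332e-6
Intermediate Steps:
O(m, W) = (-748 + m)/(1/366 + W) (O(m, W) = (-748 + m)/(W + 1/366) = (-748 + m)/(1/366 + W))
1/(O(144, 473) + ((123781 - 8*1299) - 324662)) = 1/(366*(-748 + 144)/(1 + 366*473) + ((123781 - 8*1299) - 324662)) = 1/(366*(-604)/(1 + 173118) + ((123781 - 10392) - 324662)) = 1/(366*(-604)/173119 + (113389 - 324662)) = 1/(366*(1/173119)*(-604) - 211273) = 1/(-221064/173119 - 211273) = 1/(-36575591551/173119) = -173119/36575591551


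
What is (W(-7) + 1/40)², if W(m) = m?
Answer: 77841/1600 ≈ 48.651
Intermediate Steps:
(W(-7) + 1/40)² = (-7 + 1/40)² = (-279/40)² = 77841/1600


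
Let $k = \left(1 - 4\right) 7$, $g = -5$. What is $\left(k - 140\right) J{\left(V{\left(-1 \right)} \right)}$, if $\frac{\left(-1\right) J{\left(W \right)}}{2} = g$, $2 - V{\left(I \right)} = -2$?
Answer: $-1610$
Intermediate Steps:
$V{\left(I \right)} = 4$ ($V{\left(I \right)} = 2 - -2 = 2 + 2 = 4$)
$k = -21$ ($k = \left(-3\right) 7 = -21$)
$J{\left(W \right)} = 10$ ($J{\left(W \right)} = \left(-2\right) \left(-5\right) = 10$)
$\left(k - 140\right) J{\left(V{\left(-1 \right)} \right)} = \left(-21 - 140\right) 10 = \left(-161\right) 10 = -1610$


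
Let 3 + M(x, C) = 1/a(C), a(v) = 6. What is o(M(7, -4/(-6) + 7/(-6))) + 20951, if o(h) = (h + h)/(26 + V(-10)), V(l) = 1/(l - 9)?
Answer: 1822718/87 ≈ 20951.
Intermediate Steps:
V(l) = 1/(-9 + l)
M(x, C) = -17/6 (M(x, C) = -3 + 1/6 = -3 + ⅙ = -17/6)
o(h) = 38*h/493 (o(h) = (h + h)/(26 + 1/(-9 - 10)) = (2*h)/(26 + 1/(-19)) = (2*h)/(26 - 1/19) = (2*h)/(493/19) = (2*h)*(19/493) = 38*h/493)
o(M(7, -4/(-6) + 7/(-6))) + 20951 = (38/493)*(-17/6) + 20951 = -19/87 + 20951 = 1822718/87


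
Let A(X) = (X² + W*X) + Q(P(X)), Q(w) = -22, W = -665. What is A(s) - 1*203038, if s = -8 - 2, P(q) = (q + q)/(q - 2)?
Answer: -196310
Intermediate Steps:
P(q) = 2*q/(-2 + q) (P(q) = (2*q)/(-2 + q) = 2*q/(-2 + q))
s = -10
A(X) = -22 + X² - 665*X (A(X) = (X² - 665*X) - 22 = -22 + X² - 665*X)
A(s) - 1*203038 = (-22 + (-10)² - 665*(-10)) - 1*203038 = (-22 + 100 + 6650) - 203038 = 6728 - 203038 = -196310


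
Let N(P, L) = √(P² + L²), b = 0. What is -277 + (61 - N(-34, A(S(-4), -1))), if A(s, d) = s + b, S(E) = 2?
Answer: -216 - 2*√290 ≈ -250.06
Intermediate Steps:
A(s, d) = s (A(s, d) = s + 0 = s)
N(P, L) = √(L² + P²)
-277 + (61 - N(-34, A(S(-4), -1))) = -277 + (61 - √(2² + (-34)²)) = -277 + (61 - √(4 + 1156)) = -277 + (61 - √1160) = -277 + (61 - 2*√290) = -216 - 2*√290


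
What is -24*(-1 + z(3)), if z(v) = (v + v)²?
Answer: -840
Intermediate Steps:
z(v) = 4*v² (z(v) = (2*v)² = 4*v²)
-24*(-1 + z(3)) = -24*(-1 + 4*3²) = -24*(-1 + 4*9) = -24*(-1 + 36) = -24*35 = -840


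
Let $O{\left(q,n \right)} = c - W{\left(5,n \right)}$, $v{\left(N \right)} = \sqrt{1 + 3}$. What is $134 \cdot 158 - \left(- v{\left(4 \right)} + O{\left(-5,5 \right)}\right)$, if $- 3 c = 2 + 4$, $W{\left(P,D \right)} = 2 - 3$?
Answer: $21175$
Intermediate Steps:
$W{\left(P,D \right)} = -1$ ($W{\left(P,D \right)} = 2 - 3 = -1$)
$v{\left(N \right)} = 2$ ($v{\left(N \right)} = \sqrt{4} = 2$)
$c = -2$ ($c = - \frac{2 + 4}{3} = \left(- \frac{1}{3}\right) 6 = -2$)
$O{\left(q,n \right)} = -1$ ($O{\left(q,n \right)} = -2 - -1 = -2 + 1 = -1$)
$134 \cdot 158 - \left(- v{\left(4 \right)} + O{\left(-5,5 \right)}\right) = 134 \cdot 158 + \left(2 - -1\right) = 21172 + \left(2 + 1\right) = 21172 + 3 = 21175$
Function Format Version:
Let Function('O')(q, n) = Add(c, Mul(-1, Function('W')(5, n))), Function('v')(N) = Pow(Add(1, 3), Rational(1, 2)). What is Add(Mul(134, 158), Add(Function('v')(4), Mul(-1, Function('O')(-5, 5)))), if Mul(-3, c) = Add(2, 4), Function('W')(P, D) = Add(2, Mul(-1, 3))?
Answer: 21175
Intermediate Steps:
Function('W')(P, D) = -1 (Function('W')(P, D) = Add(2, -3) = -1)
Function('v')(N) = 2 (Function('v')(N) = Pow(4, Rational(1, 2)) = 2)
c = -2 (c = Mul(Rational(-1, 3), Add(2, 4)) = Mul(Rational(-1, 3), 6) = -2)
Function('O')(q, n) = -1 (Function('O')(q, n) = Add(-2, Mul(-1, -1)) = Add(-2, 1) = -1)
Add(Mul(134, 158), Add(Function('v')(4), Mul(-1, Function('O')(-5, 5)))) = Add(Mul(134, 158), Add(2, Mul(-1, -1))) = Add(21172, Add(2, 1)) = Add(21172, 3) = 21175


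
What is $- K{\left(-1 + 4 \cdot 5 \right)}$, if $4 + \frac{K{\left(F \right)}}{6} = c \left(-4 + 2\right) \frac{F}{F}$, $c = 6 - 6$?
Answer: $24$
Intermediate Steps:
$c = 0$ ($c = 6 - 6 = 0$)
$K{\left(F \right)} = -24$ ($K{\left(F \right)} = -24 + 6 \cdot 0 \left(-4 + 2\right) \frac{F}{F} = -24 + 6 \cdot 0 \left(-2\right) 1 = -24 + 6 \cdot 0 \cdot 1 = -24 + 6 \cdot 0 = -24 + 0 = -24$)
$- K{\left(-1 + 4 \cdot 5 \right)} = \left(-1\right) \left(-24\right) = 24$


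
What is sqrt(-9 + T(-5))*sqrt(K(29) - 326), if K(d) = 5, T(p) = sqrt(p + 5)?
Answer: -3*sqrt(321) ≈ -53.749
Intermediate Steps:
T(p) = sqrt(5 + p)
sqrt(-9 + T(-5))*sqrt(K(29) - 326) = sqrt(-9 + sqrt(5 - 5))*sqrt(5 - 326) = sqrt(-9 + sqrt(0))*sqrt(-321) = sqrt(-9 + 0)*(I*sqrt(321)) = sqrt(-9)*(I*sqrt(321)) = (3*I)*(I*sqrt(321)) = -3*sqrt(321)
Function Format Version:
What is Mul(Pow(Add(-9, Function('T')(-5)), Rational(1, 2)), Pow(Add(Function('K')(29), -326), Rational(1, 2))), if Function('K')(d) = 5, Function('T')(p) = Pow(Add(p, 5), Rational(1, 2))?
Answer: Mul(-3, Pow(321, Rational(1, 2))) ≈ -53.749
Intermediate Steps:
Function('T')(p) = Pow(Add(5, p), Rational(1, 2))
Mul(Pow(Add(-9, Function('T')(-5)), Rational(1, 2)), Pow(Add(Function('K')(29), -326), Rational(1, 2))) = Mul(Pow(Add(-9, Pow(Add(5, -5), Rational(1, 2))), Rational(1, 2)), Pow(Add(5, -326), Rational(1, 2))) = Mul(Pow(Add(-9, Pow(0, Rational(1, 2))), Rational(1, 2)), Pow(-321, Rational(1, 2))) = Mul(Pow(Add(-9, 0), Rational(1, 2)), Mul(I, Pow(321, Rational(1, 2)))) = Mul(Pow(-9, Rational(1, 2)), Mul(I, Pow(321, Rational(1, 2)))) = Mul(Mul(3, I), Mul(I, Pow(321, Rational(1, 2)))) = Mul(-3, Pow(321, Rational(1, 2)))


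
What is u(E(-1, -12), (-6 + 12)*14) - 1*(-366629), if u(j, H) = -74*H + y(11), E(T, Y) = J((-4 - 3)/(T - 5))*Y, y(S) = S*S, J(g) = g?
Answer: 360534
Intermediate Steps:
y(S) = S²
E(T, Y) = -7*Y/(-5 + T) (E(T, Y) = ((-4 - 3)/(T - 5))*Y = (-7/(-5 + T))*Y = -7*Y/(-5 + T))
u(j, H) = 121 - 74*H (u(j, H) = -74*H + 11² = -74*H + 121 = 121 - 74*H)
u(E(-1, -12), (-6 + 12)*14) - 1*(-366629) = (121 - 74*(-6 + 12)*14) - 1*(-366629) = (121 - 444*14) + 366629 = (121 - 74*84) + 366629 = (121 - 6216) + 366629 = -6095 + 366629 = 360534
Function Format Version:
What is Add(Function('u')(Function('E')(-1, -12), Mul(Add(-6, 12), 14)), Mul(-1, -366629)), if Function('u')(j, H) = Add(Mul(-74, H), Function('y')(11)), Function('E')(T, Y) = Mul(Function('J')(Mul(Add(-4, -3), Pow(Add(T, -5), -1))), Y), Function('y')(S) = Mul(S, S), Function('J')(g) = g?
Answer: 360534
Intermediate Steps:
Function('y')(S) = Pow(S, 2)
Function('E')(T, Y) = Mul(-7, Y, Pow(Add(-5, T), -1)) (Function('E')(T, Y) = Mul(Mul(Add(-4, -3), Pow(Add(T, -5), -1)), Y) = Mul(Mul(-7, Pow(Add(-5, T), -1)), Y) = Mul(-7, Y, Pow(Add(-5, T), -1)))
Function('u')(j, H) = Add(121, Mul(-74, H)) (Function('u')(j, H) = Add(Mul(-74, H), Pow(11, 2)) = Add(Mul(-74, H), 121) = Add(121, Mul(-74, H)))
Add(Function('u')(Function('E')(-1, -12), Mul(Add(-6, 12), 14)), Mul(-1, -366629)) = Add(Add(121, Mul(-74, Mul(Add(-6, 12), 14))), Mul(-1, -366629)) = Add(Add(121, Mul(-74, Mul(6, 14))), 366629) = Add(Add(121, Mul(-74, 84)), 366629) = Add(Add(121, -6216), 366629) = Add(-6095, 366629) = 360534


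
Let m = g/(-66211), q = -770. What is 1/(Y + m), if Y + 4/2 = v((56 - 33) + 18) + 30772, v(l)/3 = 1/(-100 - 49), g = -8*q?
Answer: 9865439/303558441557 ≈ 3.2499e-5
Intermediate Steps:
g = 6160 (g = -8*(-770) = 6160)
v(l) = -3/149 (v(l) = 3/(-100 - 49) = 3/(-149) = 3*(-1/149) = -3/149)
m = -6160/66211 (m = 6160/(-66211) = 6160*(-1/66211) = -6160/66211 ≈ -0.093036)
Y = 4584727/149 (Y = -2 + (-3/149 + 30772) = -2 + 4585025/149 = 4584727/149 ≈ 30770.)
1/(Y + m) = 1/(4584727/149 - 6160/66211) = 1/(303558441557/9865439) = 9865439/303558441557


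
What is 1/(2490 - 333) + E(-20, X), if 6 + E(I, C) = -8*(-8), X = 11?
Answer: 125107/2157 ≈ 58.000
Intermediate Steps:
E(I, C) = 58 (E(I, C) = -6 - 8*(-8) = -6 + 64 = 58)
1/(2490 - 333) + E(-20, X) = 1/(2490 - 333) + 58 = 1/2157 + 58 = 125107/2157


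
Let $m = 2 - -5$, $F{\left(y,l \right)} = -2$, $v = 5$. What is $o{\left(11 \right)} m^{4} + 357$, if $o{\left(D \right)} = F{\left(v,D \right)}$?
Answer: $-4445$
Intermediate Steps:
$o{\left(D \right)} = -2$
$m = 7$ ($m = 2 + 5 = 7$)
$o{\left(11 \right)} m^{4} + 357 = - 2 \cdot 7^{4} + 357 = \left(-2\right) 2401 + 357 = -4802 + 357 = -4445$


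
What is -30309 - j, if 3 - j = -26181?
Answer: -56493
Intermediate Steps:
j = 26184 (j = 3 - 1*(-26181) = 3 + 26181 = 26184)
-30309 - j = -30309 - 1*26184 = -30309 - 26184 = -56493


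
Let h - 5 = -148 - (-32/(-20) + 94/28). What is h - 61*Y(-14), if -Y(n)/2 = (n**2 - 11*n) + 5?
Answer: 3021343/70 ≈ 43162.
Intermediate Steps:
Y(n) = -10 - 2*n**2 + 22*n (Y(n) = -2*((n**2 - 11*n) + 5) = -2*(5 + n**2 - 11*n) = -10 - 2*n**2 + 22*n)
h = -10357/70 (h = 5 + (-148 - (-32/(-20) + 94/28)) = 5 + (-148 - (-32*(-1/20) + 94*(1/28))) = 5 + (-148 - (8/5 + 47/14)) = 5 + (-148 - 1*347/70) = 5 + (-148 - 347/70) = 5 - 10707/70 = -10357/70 ≈ -147.96)
h - 61*Y(-14) = -10357/70 - 61*(-10 - 2*(-14)**2 + 22*(-14)) = -10357/70 - 61*(-10 - 2*196 - 308) = -10357/70 - 61*(-10 - 392 - 308) = -10357/70 - 61*(-710) = -10357/70 + 43310 = 3021343/70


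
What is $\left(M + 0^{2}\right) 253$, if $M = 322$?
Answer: $81466$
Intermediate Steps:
$\left(M + 0^{2}\right) 253 = \left(322 + 0^{2}\right) 253 = \left(322 + 0\right) 253 = 322 \cdot 253 = 81466$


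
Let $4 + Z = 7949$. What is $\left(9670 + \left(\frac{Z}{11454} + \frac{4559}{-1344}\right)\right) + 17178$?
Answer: $\frac{22958960919}{855232} \approx 26845.0$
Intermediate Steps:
$Z = 7945$ ($Z = -4 + 7949 = 7945$)
$\left(9670 + \left(\frac{Z}{11454} + \frac{4559}{-1344}\right)\right) + 17178 = \left(9670 + \left(\frac{7945}{11454} + \frac{4559}{-1344}\right)\right) + 17178 = \left(9670 + \left(7945 \cdot \frac{1}{11454} + 4559 \left(- \frac{1}{1344}\right)\right)\right) + 17178 = \left(9670 + \left(\frac{7945}{11454} - \frac{4559}{1344}\right)\right) + 17178 = \left(9670 - \frac{2307817}{855232}\right) + 17178 = \frac{8267785623}{855232} + 17178 = \frac{22958960919}{855232}$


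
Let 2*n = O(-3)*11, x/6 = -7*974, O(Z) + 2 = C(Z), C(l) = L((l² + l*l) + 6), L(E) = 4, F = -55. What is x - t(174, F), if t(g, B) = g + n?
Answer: -41093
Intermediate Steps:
C(l) = 4
O(Z) = 2 (O(Z) = -2 + 4 = 2)
x = -40908 (x = 6*(-7*974) = 6*(-6818) = -40908)
n = 11 (n = (2*11)/2 = (½)*22 = 11)
t(g, B) = 11 + g (t(g, B) = g + 11 = 11 + g)
x - t(174, F) = -40908 - (11 + 174) = -40908 - 1*185 = -40908 - 185 = -41093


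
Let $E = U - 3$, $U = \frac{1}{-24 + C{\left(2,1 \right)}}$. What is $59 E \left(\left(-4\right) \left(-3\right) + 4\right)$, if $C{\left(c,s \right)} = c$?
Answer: $- \frac{31624}{11} \approx -2874.9$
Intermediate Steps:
$U = - \frac{1}{22}$ ($U = \frac{1}{-24 + 2} = \frac{1}{-22} = - \frac{1}{22} \approx -0.045455$)
$E = - \frac{67}{22}$ ($E = - \frac{1}{22} - 3 = - \frac{67}{22} \approx -3.0455$)
$59 E \left(\left(-4\right) \left(-3\right) + 4\right) = 59 \left(- \frac{67}{22}\right) \left(\left(-4\right) \left(-3\right) + 4\right) = - \frac{3953 \left(12 + 4\right)}{22} = \left(- \frac{3953}{22}\right) 16 = - \frac{31624}{11}$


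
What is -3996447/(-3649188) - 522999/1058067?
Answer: 85925444931/143003162948 ≈ 0.60086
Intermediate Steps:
-3996447/(-3649188) - 522999/1058067 = -3996447*(-1/3649188) - 522999*1/1058067 = 1332149/1216396 - 58111/117563 = 85925444931/143003162948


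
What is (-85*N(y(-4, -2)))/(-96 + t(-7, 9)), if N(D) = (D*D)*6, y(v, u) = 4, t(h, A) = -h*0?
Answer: 85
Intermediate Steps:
t(h, A) = 0
N(D) = 6*D² (N(D) = D²*6 = 6*D²)
(-85*N(y(-4, -2)))/(-96 + t(-7, 9)) = (-510*4²)/(-96 + 0) = -510*16/(-96) = -85*96*(-1/96) = -8160*(-1/96) = 85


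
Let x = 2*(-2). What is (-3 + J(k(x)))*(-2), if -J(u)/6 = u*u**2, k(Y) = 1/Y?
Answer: 93/16 ≈ 5.8125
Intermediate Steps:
x = -4
J(u) = -6*u**3 (J(u) = -6*u*u**2 = -6*u**3)
(-3 + J(k(x)))*(-2) = (-3 - 6*(1/(-4))**3)*(-2) = (-3 - 6*(-1/4)**3)*(-2) = (-3 - 6*(-1/64))*(-2) = (-3 + 3/32)*(-2) = -93/32*(-2) = 93/16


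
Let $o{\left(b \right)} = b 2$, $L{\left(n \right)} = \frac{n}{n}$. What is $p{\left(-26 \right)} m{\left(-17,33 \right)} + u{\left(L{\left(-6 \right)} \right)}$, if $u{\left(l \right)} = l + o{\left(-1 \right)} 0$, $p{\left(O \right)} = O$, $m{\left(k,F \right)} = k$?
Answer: $443$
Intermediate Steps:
$L{\left(n \right)} = 1$
$o{\left(b \right)} = 2 b$
$u{\left(l \right)} = l$ ($u{\left(l \right)} = l + 2 \left(-1\right) 0 = l - 0 = l + 0 = l$)
$p{\left(-26 \right)} m{\left(-17,33 \right)} + u{\left(L{\left(-6 \right)} \right)} = \left(-26\right) \left(-17\right) + 1 = 442 + 1 = 443$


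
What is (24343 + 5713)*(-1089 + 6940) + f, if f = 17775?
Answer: 175875431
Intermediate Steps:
(24343 + 5713)*(-1089 + 6940) + f = (24343 + 5713)*(-1089 + 6940) + 17775 = 30056*5851 + 17775 = 175857656 + 17775 = 175875431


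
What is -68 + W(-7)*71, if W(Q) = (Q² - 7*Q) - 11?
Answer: 6109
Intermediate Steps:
W(Q) = -11 + Q² - 7*Q
-68 + W(-7)*71 = -68 + (-11 + (-7)² - 7*(-7))*71 = -68 + (-11 + 49 + 49)*71 = -68 + 87*71 = -68 + 6177 = 6109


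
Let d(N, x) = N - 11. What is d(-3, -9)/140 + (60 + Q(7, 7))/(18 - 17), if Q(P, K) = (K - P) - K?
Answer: 529/10 ≈ 52.900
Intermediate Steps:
Q(P, K) = -P
d(N, x) = -11 + N
d(-3, -9)/140 + (60 + Q(7, 7))/(18 - 17) = (-11 - 3)/140 + (60 - 1*7)/(18 - 17) = (1/140)*(-14) + (60 - 7)/1 = -⅒ + 53*1 = -⅒ + 53 = 529/10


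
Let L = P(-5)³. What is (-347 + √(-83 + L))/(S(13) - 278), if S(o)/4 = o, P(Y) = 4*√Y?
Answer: 347/226 - √(-83 - 320*I*√5)/226 ≈ 1.4564 + 0.08868*I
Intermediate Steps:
S(o) = 4*o
L = -320*I*√5 (L = (4*√(-5))³ = (4*(I*√5))³ = (4*I*√5)³ = -320*I*√5 ≈ -715.54*I)
(-347 + √(-83 + L))/(S(13) - 278) = (-347 + √(-83 - 320*I*√5))/(4*13 - 278) = (-347 + √(-83 - 320*I*√5))/(52 - 278) = (-347 + √(-83 - 320*I*√5))/(-226) = (-347 + √(-83 - 320*I*√5))*(-1/226) = 347/226 - √(-83 - 320*I*√5)/226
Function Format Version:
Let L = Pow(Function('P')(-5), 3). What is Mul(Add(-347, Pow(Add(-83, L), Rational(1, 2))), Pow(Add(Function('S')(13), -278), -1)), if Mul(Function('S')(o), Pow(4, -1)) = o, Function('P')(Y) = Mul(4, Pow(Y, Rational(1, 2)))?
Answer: Add(Rational(347, 226), Mul(Rational(-1, 226), Pow(Add(-83, Mul(-320, I, Pow(5, Rational(1, 2)))), Rational(1, 2)))) ≈ Add(1.4564, Mul(0.088680, I))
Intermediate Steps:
Function('S')(o) = Mul(4, o)
L = Mul(-320, I, Pow(5, Rational(1, 2))) (L = Pow(Mul(4, Pow(-5, Rational(1, 2))), 3) = Pow(Mul(4, Mul(I, Pow(5, Rational(1, 2)))), 3) = Pow(Mul(4, I, Pow(5, Rational(1, 2))), 3) = Mul(-320, I, Pow(5, Rational(1, 2))) ≈ Mul(-715.54, I))
Mul(Add(-347, Pow(Add(-83, L), Rational(1, 2))), Pow(Add(Function('S')(13), -278), -1)) = Mul(Add(-347, Pow(Add(-83, Mul(-320, I, Pow(5, Rational(1, 2)))), Rational(1, 2))), Pow(Add(Mul(4, 13), -278), -1)) = Mul(Add(-347, Pow(Add(-83, Mul(-320, I, Pow(5, Rational(1, 2)))), Rational(1, 2))), Pow(Add(52, -278), -1)) = Mul(Add(-347, Pow(Add(-83, Mul(-320, I, Pow(5, Rational(1, 2)))), Rational(1, 2))), Pow(-226, -1)) = Mul(Add(-347, Pow(Add(-83, Mul(-320, I, Pow(5, Rational(1, 2)))), Rational(1, 2))), Rational(-1, 226)) = Add(Rational(347, 226), Mul(Rational(-1, 226), Pow(Add(-83, Mul(-320, I, Pow(5, Rational(1, 2)))), Rational(1, 2))))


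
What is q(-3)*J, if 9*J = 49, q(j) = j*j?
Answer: 49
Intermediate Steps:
q(j) = j²
J = 49/9 (J = (⅑)*49 = 49/9 ≈ 5.4444)
q(-3)*J = (-3)²*(49/9) = 9*(49/9) = 49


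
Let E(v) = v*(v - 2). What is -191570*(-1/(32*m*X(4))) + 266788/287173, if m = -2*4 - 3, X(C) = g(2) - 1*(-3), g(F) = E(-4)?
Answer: -26239089229/1364646096 ≈ -19.228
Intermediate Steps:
E(v) = v*(-2 + v)
g(F) = 24 (g(F) = -4*(-2 - 4) = -4*(-6) = 24)
X(C) = 27 (X(C) = 24 - 1*(-3) = 24 + 3 = 27)
m = -11 (m = -8 - 3 = -11)
-191570*(-1/(32*m*X(4))) + 266788/287173 = -191570/(-32*27*(-11)) + 266788/287173 = -191570/((-864*(-11))) + 266788*(1/287173) = -191570/9504 + 266788/287173 = -191570*1/9504 + 266788/287173 = -95785/4752 + 266788/287173 = -26239089229/1364646096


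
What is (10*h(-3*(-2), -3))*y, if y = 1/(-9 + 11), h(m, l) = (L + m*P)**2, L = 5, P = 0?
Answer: 125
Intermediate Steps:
h(m, l) = 25 (h(m, l) = (5 + m*0)**2 = (5 + 0)**2 = 5**2 = 25)
y = 1/2 ≈ 0.50000
(10*h(-3*(-2), -3))*y = (10*25)*(1/2) = 250*(1/2) = 125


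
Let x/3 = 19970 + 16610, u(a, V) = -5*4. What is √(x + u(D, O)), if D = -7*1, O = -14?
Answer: 2*√27430 ≈ 331.24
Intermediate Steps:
D = -7
u(a, V) = -20
x = 109740 (x = 3*(19970 + 16610) = 3*36580 = 109740)
√(x + u(D, O)) = √(109740 - 20) = √109720 = 2*√27430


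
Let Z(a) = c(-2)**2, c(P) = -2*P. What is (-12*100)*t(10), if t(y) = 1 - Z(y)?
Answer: 18000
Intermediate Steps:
Z(a) = 16 (Z(a) = (-2*(-2))**2 = 4**2 = 16)
t(y) = -15 (t(y) = 1 - 1*16 = 1 - 16 = -15)
(-12*100)*t(10) = -12*100*(-15) = -1200*(-15) = 18000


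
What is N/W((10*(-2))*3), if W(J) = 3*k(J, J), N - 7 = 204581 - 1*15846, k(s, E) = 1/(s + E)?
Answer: -7549680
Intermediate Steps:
k(s, E) = 1/(E + s)
N = 188742 (N = 7 + (204581 - 1*15846) = 7 + (204581 - 15846) = 7 + 188735 = 188742)
W(J) = 3/(2*J) (W(J) = 3/(J + J) = 3/((2*J)) = 3*(1/(2*J)) = 3/(2*J))
N/W((10*(-2))*3) = 188742/((3/(2*(((10*(-2))*3))))) = 188742/((3/(2*((-20*3))))) = 188742/(((3/2)/(-60))) = 188742/(((3/2)*(-1/60))) = 188742/(-1/40) = 188742*(-40) = -7549680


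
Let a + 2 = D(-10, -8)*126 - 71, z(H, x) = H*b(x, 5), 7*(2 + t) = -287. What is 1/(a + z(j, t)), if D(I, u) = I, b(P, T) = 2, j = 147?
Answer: -1/1039 ≈ -0.00096246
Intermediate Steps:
t = -43 (t = -2 + (1/7)*(-287) = -2 - 41 = -43)
z(H, x) = 2*H (z(H, x) = H*2 = 2*H)
a = -1333 (a = -2 + (-10*126 - 71) = -2 + (-1260 - 71) = -2 - 1331 = -1333)
1/(a + z(j, t)) = 1/(-1333 + 2*147) = 1/(-1333 + 294) = 1/(-1039) = -1/1039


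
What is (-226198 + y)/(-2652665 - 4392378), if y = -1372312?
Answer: 1598510/7045043 ≈ 0.22690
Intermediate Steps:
(-226198 + y)/(-2652665 - 4392378) = (-226198 - 1372312)/(-2652665 - 4392378) = -1598510/(-7045043) = -1598510*(-1/7045043) = 1598510/7045043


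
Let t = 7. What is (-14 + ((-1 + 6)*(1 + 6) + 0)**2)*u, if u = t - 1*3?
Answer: 4844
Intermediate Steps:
u = 4 (u = 7 - 1*3 = 7 - 3 = 4)
(-14 + ((-1 + 6)*(1 + 6) + 0)**2)*u = (-14 + ((-1 + 6)*(1 + 6) + 0)**2)*4 = (-14 + (5*7 + 0)**2)*4 = (-14 + (35 + 0)**2)*4 = (-14 + 35**2)*4 = (-14 + 1225)*4 = 1211*4 = 4844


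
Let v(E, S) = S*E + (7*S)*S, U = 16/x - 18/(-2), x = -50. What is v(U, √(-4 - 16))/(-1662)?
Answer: 70/831 - 217*I*√5/20775 ≈ 0.084236 - 0.023356*I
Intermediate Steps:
U = 217/25 (U = 16/(-50) - 18/(-2) = 16*(-1/50) - 18*(-½) = -8/25 + 9 = 217/25 ≈ 8.6800)
v(E, S) = 7*S² + E*S (v(E, S) = E*S + 7*S² = 7*S² + E*S)
v(U, √(-4 - 16))/(-1662) = (√(-4 - 16)*(217/25 + 7*√(-4 - 16)))/(-1662) = (√(-20)*(217/25 + 7*√(-20)))*(-1/1662) = ((2*I*√5)*(217/25 + 7*(2*I*√5)))*(-1/1662) = ((2*I*√5)*(217/25 + 14*I*√5))*(-1/1662) = (2*I*√5*(217/25 + 14*I*√5))*(-1/1662) = -I*√5*(217/25 + 14*I*√5)/831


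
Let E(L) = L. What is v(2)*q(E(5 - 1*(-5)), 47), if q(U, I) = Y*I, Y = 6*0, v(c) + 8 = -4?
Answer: 0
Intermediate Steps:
v(c) = -12 (v(c) = -8 - 4 = -12)
Y = 0
q(U, I) = 0 (q(U, I) = 0*I = 0)
v(2)*q(E(5 - 1*(-5)), 47) = -12*0 = 0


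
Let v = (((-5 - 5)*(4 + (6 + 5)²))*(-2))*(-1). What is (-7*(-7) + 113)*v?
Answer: -405000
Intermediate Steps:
v = -2500 (v = (-10*(4 + 11²)*(-2))*(-1) = (-10*(4 + 121)*(-2))*(-1) = (-10*125*(-2))*(-1) = -1250*(-2)*(-1) = 2500*(-1) = -2500)
(-7*(-7) + 113)*v = (-7*(-7) + 113)*(-2500) = (49 + 113)*(-2500) = 162*(-2500) = -405000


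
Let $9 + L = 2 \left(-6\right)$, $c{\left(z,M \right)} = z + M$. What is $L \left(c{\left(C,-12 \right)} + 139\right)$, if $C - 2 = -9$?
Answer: $-2520$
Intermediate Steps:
$C = -7$ ($C = 2 - 9 = -7$)
$c{\left(z,M \right)} = M + z$
$L = -21$ ($L = -9 + 2 \left(-6\right) = -9 - 12 = -21$)
$L \left(c{\left(C,-12 \right)} + 139\right) = - 21 \left(\left(-12 - 7\right) + 139\right) = - 21 \left(-19 + 139\right) = \left(-21\right) 120 = -2520$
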